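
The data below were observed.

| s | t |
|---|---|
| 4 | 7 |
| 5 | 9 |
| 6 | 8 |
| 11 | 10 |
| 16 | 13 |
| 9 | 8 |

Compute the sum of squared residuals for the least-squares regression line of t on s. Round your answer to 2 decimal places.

n = 6, Σx = 51, Σy = 55, Σxy = 511, Σx² = 535, Σy² = 527
Sxx = Σx² − (Σx)²/n = 535 − 433.5 = 101.5
Sxy = Σxy − (Σx)(Σy)/n = 511 − 467.5 = 43.5
Syy = Σy² − (Σy)²/n = 527 − 504.166667 = 22.833333
b = Sxy/Sxx = 43.5/101.5 = 0.428571
SSE = Syy − b·Sxy = 22.833333 − 0.428571·43.5 = 4.190476

4.19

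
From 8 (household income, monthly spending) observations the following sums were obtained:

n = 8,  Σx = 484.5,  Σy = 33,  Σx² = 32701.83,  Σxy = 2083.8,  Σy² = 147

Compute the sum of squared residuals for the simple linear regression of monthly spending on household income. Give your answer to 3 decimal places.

8.712

Sxx = Σx² − (Σx)²/n = 32701.83 − 29342.53125 = 3359.29875
Sxy = Σxy − (Σx)(Σy)/n = 2083.8 − 1998.5625 = 85.2375
Syy = Σy² − (Σy)²/n = 147 − 136.125 = 10.875
b = Sxy/Sxx = 85.2375/3359.29875 = 0.025374
SSE = Syy − b·Sxy = 10.875 − 0.025374·85.2375 = 8.712218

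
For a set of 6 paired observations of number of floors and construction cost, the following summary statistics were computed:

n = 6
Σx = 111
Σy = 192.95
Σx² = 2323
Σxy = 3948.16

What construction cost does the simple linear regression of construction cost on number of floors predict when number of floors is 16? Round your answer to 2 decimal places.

Sxx = Σx² − (Σx)²/n = 2323 − 2053.5 = 269.5
Sxy = Σxy − (Σx)(Σy)/n = 3948.16 − 3569.575 = 378.585
b = Sxy/Sxx = 378.585/269.5 = 1.404768
a = ȳ − b·x̄ = 32.158333 − 1.404768·18.5 = 6.170124
ŷ(16) = a + b·16 = 6.170124 + 1.404768·16 = 28.646413

28.65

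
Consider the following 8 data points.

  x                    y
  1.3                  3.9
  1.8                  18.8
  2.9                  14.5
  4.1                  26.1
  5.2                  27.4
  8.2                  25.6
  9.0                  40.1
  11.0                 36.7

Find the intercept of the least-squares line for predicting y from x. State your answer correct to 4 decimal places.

8.7146

n = 8, Σx = 43.5, Σy = 193.1, Σxy = 1304.97, Σx² = 326.43
Sxx = Σx² − (Σx)²/n = 326.43 − 236.53125 = 89.89875
Sxy = Σxy − (Σx)(Σy)/n = 1304.97 − 1049.98125 = 254.98875
b = Sxy/Sxx = 254.98875/89.89875 = 2.836399
a = ȳ − b·x̄ = 24.1375 − 2.836399·5.4375 = 8.714579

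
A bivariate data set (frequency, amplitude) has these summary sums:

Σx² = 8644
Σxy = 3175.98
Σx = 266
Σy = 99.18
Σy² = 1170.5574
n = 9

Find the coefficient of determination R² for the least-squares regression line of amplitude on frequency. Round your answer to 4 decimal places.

0.9862

Sxx = Σx² − (Σx)²/n = 8644 − 7861.777778 = 782.222222
Sxy = Σxy − (Σx)(Σy)/n = 3175.98 − 2931.32 = 244.66
Syy = Σy² − (Σy)²/n = 1170.5574 − 1092.9636 = 77.5938
R² = Sxy²/(Sxx·Syy) = (244.66)²/(782.222222·77.5938) = 0.986209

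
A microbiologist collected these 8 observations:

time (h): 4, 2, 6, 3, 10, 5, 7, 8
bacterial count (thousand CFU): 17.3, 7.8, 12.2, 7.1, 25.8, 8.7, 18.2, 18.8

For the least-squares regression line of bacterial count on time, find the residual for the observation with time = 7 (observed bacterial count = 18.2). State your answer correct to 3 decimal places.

n = 8, Σx = 45, Σy = 115.9, Σxy = 758.6, Σx² = 303
Sxx = Σx² − (Σx)²/n = 303 − 253.125 = 49.875
Sxy = Σxy − (Σx)(Σy)/n = 758.6 − 651.9375 = 106.6625
b = Sxy/Sxx = 106.6625/49.875 = 2.138596
a = ȳ − b·x̄ = 14.4875 − 2.138596·5.625 = 2.457895
ŷ(7) = 2.457895 + 2.138596·7 = 17.428070
residual = y − ŷ = 18.2 − 17.428070 = 0.771930

0.772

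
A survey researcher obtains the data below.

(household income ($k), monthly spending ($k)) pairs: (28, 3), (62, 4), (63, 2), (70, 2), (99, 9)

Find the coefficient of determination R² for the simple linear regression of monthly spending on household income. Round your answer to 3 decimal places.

0.464

n = 5, Σx = 322, Σy = 20, Σxy = 1489, Σx² = 23298, Σy² = 114
Sxx = Σx² − (Σx)²/n = 23298 − 20736.8 = 2561.2
Sxy = Σxy − (Σx)(Σy)/n = 1489 − 1288 = 201
Syy = Σy² − (Σy)²/n = 114 − 80 = 34
R² = Sxy²/(Sxx·Syy) = (201)²/(2561.2·34) = 0.463948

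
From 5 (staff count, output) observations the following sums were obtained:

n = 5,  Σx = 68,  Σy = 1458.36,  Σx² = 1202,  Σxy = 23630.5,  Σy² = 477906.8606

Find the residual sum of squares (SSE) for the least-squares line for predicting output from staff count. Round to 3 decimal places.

539.319

Sxx = Σx² − (Σx)²/n = 1202 − 924.8 = 277.2
Sxy = Σxy − (Σx)(Σy)/n = 23630.5 − 19833.696 = 3796.804
Syy = Σy² − (Σy)²/n = 477906.8606 − 425362.77792 = 52544.08268
b = Sxy/Sxx = 3796.804/277.2 = 13.696984
SSE = Syy − b·Sxy = 52544.08268 − 13.696984·3796.804 = 539.318559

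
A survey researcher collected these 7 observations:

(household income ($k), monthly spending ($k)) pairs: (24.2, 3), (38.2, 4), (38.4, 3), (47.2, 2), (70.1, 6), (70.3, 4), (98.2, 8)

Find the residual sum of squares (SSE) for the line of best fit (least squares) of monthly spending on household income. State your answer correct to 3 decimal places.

n = 7, Σx = 386.6, Σy = 30, Σxy = 1922.4, Σx² = 25246.62, Σy² = 154
Sxx = Σx² − (Σx)²/n = 25246.62 − 21351.365714 = 3895.254286
Sxy = Σxy − (Σx)(Σy)/n = 1922.4 − 1656.857143 = 265.542857
Syy = Σy² − (Σy)²/n = 154 − 128.571429 = 25.428571
b = Sxy/Sxx = 265.542857/3895.254286 = 0.068171
SSE = Syy − b·Sxy = 25.428571 − 0.068171·265.542857 = 7.326285

7.326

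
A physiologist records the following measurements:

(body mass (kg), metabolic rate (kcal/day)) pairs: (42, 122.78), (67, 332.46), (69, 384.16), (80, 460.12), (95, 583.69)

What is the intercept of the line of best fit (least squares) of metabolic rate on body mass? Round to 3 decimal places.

n = 5, Σx = 353, Σy = 1883.21, Σxy = 146198.77, Σx² = 26439
Sxx = Σx² − (Σx)²/n = 26439 − 24921.8 = 1517.2
Sxy = Σxy − (Σx)(Σy)/n = 146198.77 − 132954.626 = 13244.144
b = Sxy/Sxx = 13244.144/1517.2 = 8.729333
a = ȳ − b·x̄ = 376.642 − 8.729333·70.6 = -239.648909

-239.649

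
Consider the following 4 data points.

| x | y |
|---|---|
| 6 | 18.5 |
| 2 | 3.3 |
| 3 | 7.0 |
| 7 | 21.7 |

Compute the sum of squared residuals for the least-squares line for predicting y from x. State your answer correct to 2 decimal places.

n = 4, Σx = 18, Σy = 50.5, Σxy = 290.5, Σx² = 98, Σy² = 873.03
Sxx = Σx² − (Σx)²/n = 98 − 81 = 17
Sxy = Σxy − (Σx)(Σy)/n = 290.5 − 227.25 = 63.25
Syy = Σy² − (Σy)²/n = 873.03 − 637.5625 = 235.4675
b = Sxy/Sxx = 63.25/17 = 3.720588
SSE = Syy − b·Sxy = 235.4675 − 3.720588·63.25 = 0.140294

0.14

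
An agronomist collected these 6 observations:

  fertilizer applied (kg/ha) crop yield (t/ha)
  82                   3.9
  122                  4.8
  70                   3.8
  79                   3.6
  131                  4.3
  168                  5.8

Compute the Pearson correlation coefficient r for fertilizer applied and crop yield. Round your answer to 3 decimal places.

n = 6, Σx = 652, Σy = 26.2, Σxy = 2993.5, Σx² = 78134, Σy² = 117.78
Sxx = Σx² − (Σx)²/n = 78134 − 70850.666667 = 7283.333333
Sxy = Σxy − (Σx)(Σy)/n = 2993.5 − 2847.066667 = 146.433333
Syy = Σy² − (Σy)²/n = 117.78 − 114.406667 = 3.373333
r = Sxy/√(Sxx·Syy) = 146.433333/√(24569.111111) = 146.433333/156.745370 = 0.934212

0.934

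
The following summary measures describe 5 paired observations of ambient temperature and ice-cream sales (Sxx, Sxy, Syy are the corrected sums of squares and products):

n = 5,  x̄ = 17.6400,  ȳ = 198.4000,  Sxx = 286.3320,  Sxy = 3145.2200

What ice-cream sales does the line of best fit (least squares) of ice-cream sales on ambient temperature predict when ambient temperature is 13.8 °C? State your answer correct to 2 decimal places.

b = Sxy/Sxx = 3145.22/286.332 = 10.984521
a = ȳ − b·x̄ = 198.4 − 10.984521·17.64 = 4.633041
ŷ(13.8) = a + b·13.8 = 4.633041 + 10.984521·13.8 = 156.219438

156.22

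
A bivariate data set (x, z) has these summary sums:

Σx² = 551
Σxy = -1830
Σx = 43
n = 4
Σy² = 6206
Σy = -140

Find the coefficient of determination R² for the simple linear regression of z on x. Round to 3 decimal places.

Sxx = Σx² − (Σx)²/n = 551 − 462.25 = 88.75
Sxy = Σxy − (Σx)(Σy)/n = -1830 − (-1505) = -325
Syy = Σy² − (Σy)²/n = 6206 − 4900 = 1306
R² = Sxy²/(Sxx·Syy) = (-325)²/(88.75·1306) = 0.911287

0.911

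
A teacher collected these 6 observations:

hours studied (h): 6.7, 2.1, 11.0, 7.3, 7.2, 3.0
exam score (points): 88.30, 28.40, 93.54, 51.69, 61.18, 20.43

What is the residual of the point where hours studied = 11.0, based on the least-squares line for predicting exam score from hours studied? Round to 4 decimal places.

n = 6, Σx = 37.3, Σy = 343.54, Σxy = 2559.313, Σx² = 284.43
Sxx = Σx² − (Σx)²/n = 284.43 − 231.881667 = 52.548333
Sxy = Σxy − (Σx)(Σy)/n = 2559.313 − 2135.673667 = 423.639333
b = Sxy/Sxx = 423.639333/52.548333 = 8.061899
a = ȳ − b·x̄ = 57.256667 − 8.061899·6.216667 = 7.138531
ŷ(11.0) = 7.138531 + 8.061899·11 = 95.819415
residual = y − ŷ = 93.54 − 95.819415 = -2.279415

-2.2794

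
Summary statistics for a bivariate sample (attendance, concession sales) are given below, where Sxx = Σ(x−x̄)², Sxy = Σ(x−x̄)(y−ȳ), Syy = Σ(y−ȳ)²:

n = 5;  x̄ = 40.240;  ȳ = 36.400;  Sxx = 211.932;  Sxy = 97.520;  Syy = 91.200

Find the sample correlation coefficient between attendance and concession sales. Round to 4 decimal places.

r = Sxy/√(Sxx·Syy) = 97.52/√(19328.1984) = 97.52/139.025891 = 0.701452

0.7015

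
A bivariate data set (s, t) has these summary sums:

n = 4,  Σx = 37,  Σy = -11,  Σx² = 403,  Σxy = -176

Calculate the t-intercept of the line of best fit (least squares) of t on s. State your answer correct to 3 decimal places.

8.556

Sxx = Σx² − (Σx)²/n = 403 − 342.25 = 60.75
Sxy = Σxy − (Σx)(Σy)/n = -176 − (-101.75) = -74.25
b = Sxy/Sxx = -74.25/60.75 = -1.222222
a = ȳ − b·x̄ = -2.75 − (-1.222222)·9.25 = 8.555556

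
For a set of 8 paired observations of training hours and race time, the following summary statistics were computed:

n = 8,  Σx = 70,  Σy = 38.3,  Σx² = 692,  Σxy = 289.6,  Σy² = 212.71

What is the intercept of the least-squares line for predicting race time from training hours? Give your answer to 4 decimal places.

9.7981

Sxx = Σx² − (Σx)²/n = 692 − 612.5 = 79.5
Sxy = Σxy − (Σx)(Σy)/n = 289.6 − 335.125 = -45.525
b = Sxy/Sxx = -45.525/79.5 = -0.572642
a = ȳ − b·x̄ = 4.7875 − (-0.572642)·8.75 = 9.798113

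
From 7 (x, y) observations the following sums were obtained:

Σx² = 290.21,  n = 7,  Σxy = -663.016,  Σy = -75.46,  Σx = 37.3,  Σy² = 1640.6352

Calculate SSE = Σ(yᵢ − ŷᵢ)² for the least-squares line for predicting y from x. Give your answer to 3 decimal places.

82.758

Sxx = Σx² − (Σx)²/n = 290.21 − 198.755714 = 91.454286
Sxy = Σxy − (Σx)(Σy)/n = -663.016 − (-402.094) = -260.922
Syy = Σy² − (Σy)²/n = 1640.6352 − 813.4588 = 827.1764
b = Sxy/Sxx = -260.922/91.454286 = -2.853032
SSE = Syy − b·Sxy = 827.1764 − (-2.853032)·(-260.922) = 82.757595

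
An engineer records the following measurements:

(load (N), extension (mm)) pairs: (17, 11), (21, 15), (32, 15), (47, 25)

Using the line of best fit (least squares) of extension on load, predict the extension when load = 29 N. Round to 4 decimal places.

n = 4, Σx = 117, Σy = 66, Σxy = 2157, Σx² = 3963
Sxx = Σx² − (Σx)²/n = 3963 − 3422.25 = 540.75
Sxy = Σxy − (Σx)(Σy)/n = 2157 − 1930.5 = 226.5
b = Sxy/Sxx = 226.5/540.75 = 0.418863
a = ȳ − b·x̄ = 16.5 − 0.418863·29.25 = 4.248266
ŷ(29) = a + b·29 = 4.248266 + 0.418863·29 = 16.395284

16.3953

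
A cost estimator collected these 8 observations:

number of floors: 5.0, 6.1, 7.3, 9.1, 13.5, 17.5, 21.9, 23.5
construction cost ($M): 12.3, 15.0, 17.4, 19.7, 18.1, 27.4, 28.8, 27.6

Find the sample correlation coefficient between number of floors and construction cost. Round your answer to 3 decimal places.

0.942

n = 8, Σx = 103.9, Σy = 166.3, Σxy = 2462.46, Σx² = 1718.67, Σy² = 3736.71
Sxx = Σx² − (Σx)²/n = 1718.67 − 1349.40125 = 369.26875
Sxy = Σxy − (Σx)(Σy)/n = 2462.46 − 2159.82125 = 302.63875
Syy = Σy² − (Σy)²/n = 3736.71 − 3456.96125 = 279.74875
r = Sxy/√(Sxx·Syy) = 302.63875/√(103302.471227) = 302.63875/321.407018 = 0.941606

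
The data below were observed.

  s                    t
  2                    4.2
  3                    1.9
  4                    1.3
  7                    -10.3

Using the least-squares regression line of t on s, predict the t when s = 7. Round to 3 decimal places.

-9.554

n = 4, Σx = 16, Σy = -2.9, Σxy = -52.8, Σx² = 78
Sxx = Σx² − (Σx)²/n = 78 − 64 = 14
Sxy = Σxy − (Σx)(Σy)/n = -52.8 − (-11.6) = -41.2
b = Sxy/Sxx = -41.2/14 = -2.942857
a = ȳ − b·x̄ = -0.725 − (-2.942857)·4 = 11.046429
ŷ(7) = a + b·7 = 11.046429 + (-2.942857)·7 = -9.553571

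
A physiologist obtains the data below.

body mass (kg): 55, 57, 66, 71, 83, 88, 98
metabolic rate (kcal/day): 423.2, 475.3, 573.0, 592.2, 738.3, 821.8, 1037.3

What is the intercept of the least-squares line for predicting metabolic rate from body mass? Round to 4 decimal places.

-299.6783

n = 7, Σx = 518, Σy = 4661.1, Σxy = 365485, Σx² = 39908
Sxx = Σx² − (Σx)²/n = 39908 − 38332 = 1576
Sxy = Σxy − (Σx)(Σy)/n = 365485 − 344921.4 = 20563.6
b = Sxy/Sxx = 20563.6/1576 = 13.047970
a = ȳ − b·x̄ = 665.871429 − 13.047970·74 = -299.678318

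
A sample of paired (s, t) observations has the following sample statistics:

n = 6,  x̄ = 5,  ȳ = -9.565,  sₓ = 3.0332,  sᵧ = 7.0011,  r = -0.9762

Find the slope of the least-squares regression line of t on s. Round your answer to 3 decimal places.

b = r · sᵧ/sₓ = -0.9762 · 7.0011/3.0332 = -2.253222

-2.253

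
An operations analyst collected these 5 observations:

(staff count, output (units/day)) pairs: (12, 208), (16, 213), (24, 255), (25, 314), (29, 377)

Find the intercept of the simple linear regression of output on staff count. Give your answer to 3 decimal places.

n = 5, Σx = 106, Σy = 1367, Σxy = 30807, Σx² = 2442
Sxx = Σx² − (Σx)²/n = 2442 − 2247.2 = 194.8
Sxy = Σxy − (Σx)(Σy)/n = 30807 − 28980.4 = 1826.6
b = Sxy/Sxx = 1826.6/194.8 = 9.376797
a = ȳ − b·x̄ = 273.4 − 9.376797·21.2 = 74.611910

74.612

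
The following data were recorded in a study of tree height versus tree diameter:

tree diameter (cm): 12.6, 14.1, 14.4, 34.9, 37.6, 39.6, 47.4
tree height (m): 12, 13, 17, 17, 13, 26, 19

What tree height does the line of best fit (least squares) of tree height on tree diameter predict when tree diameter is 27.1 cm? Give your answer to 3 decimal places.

16.420

n = 7, Σx = 200.6, Σy = 117, Σxy = 3591.6, Σx² = 7011.62
Sxx = Σx² − (Σx)²/n = 7011.62 − 5748.622857 = 1262.997143
Sxy = Σxy − (Σx)(Σy)/n = 3591.6 − 3352.885714 = 238.714286
b = Sxy/Sxx = 238.714286/1262.997143 = 0.189006
a = ȳ − b·x̄ = 16.714286 − 0.189006·28.657143 = 11.297908
ŷ(27.1) = a + b·27.1 = 11.297908 + 0.189006·27.1 = 16.419976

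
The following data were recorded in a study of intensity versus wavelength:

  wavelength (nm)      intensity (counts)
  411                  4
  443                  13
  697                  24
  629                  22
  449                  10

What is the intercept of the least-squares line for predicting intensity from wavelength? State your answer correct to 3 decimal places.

-17.922

n = 5, Σx = 2629, Σy = 73, Σxy = 42459, Σx² = 1448221
Sxx = Σx² − (Σx)²/n = 1448221 − 1382328.2 = 65892.8
Sxy = Σxy − (Σx)(Σy)/n = 42459 − 38383.4 = 4075.6
b = Sxy/Sxx = 4075.6/65892.8 = 0.061852
a = ȳ − b·x̄ = 14.6 − 0.061852·525.8 = -17.921770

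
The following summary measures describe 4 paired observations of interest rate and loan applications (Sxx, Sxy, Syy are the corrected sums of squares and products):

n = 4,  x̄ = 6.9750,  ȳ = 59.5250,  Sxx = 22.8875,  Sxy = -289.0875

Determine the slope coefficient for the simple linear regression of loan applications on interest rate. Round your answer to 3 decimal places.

b = Sxy/Sxx = -289.0875/22.8875 = -12.630803

-12.631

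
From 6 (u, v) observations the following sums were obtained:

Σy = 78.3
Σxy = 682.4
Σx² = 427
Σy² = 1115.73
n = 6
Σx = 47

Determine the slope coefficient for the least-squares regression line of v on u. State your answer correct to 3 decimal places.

1.174

Sxx = Σx² − (Σx)²/n = 427 − 368.166667 = 58.833333
Sxy = Σxy − (Σx)(Σy)/n = 682.4 − 613.35 = 69.05
b = Sxy/Sxx = 69.05/58.833333 = 1.173654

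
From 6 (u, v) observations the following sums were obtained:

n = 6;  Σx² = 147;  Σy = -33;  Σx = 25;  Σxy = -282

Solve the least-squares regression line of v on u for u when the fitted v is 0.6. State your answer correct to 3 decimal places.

2.358

Sxx = Σx² − (Σx)²/n = 147 − 104.166667 = 42.833333
Sxy = Σxy − (Σx)(Σy)/n = -282 − (-137.5) = -144.5
b = Sxy/Sxx = -144.5/42.833333 = -3.373541
a = ȳ − b·x̄ = -5.5 − (-3.373541)·4.166667 = 8.556420
Set a + b·x = 0.6: x = (0.6 − 8.556420) / (-3.373541) = 2.358478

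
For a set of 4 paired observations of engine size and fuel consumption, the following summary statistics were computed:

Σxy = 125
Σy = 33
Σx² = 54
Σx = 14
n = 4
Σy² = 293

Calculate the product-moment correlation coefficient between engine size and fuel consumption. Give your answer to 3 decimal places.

Sxx = Σx² − (Σx)²/n = 54 − 49 = 5
Sxy = Σxy − (Σx)(Σy)/n = 125 − 115.5 = 9.5
Syy = Σy² − (Σy)²/n = 293 − 272.25 = 20.75
r = Sxy/√(Sxx·Syy) = 9.5/√(103.75) = 9.5/10.185774 = 0.932673

0.933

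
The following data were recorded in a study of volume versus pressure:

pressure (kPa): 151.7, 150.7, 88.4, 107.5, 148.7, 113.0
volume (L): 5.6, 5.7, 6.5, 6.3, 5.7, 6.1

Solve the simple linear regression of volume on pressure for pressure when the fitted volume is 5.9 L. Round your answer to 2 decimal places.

132.84

n = 6, Σx = 760, Σy = 35.9, Σxy = 4497.25, Σx² = 99974.88
Sxx = Σx² − (Σx)²/n = 99974.88 − 96266.666667 = 3708.213333
Sxy = Σxy − (Σx)(Σy)/n = 4497.25 − 4547.333333 = -50.083333
b = Sxy/Sxx = -50.083333/3708.213333 = -0.013506
a = ȳ − b·x̄ = 5.983333 − (-0.013506)·126.666667 = 7.694100
Set a + b·x = 5.9: x = (5.9 − 7.694100) / (-0.013506) = 132.836739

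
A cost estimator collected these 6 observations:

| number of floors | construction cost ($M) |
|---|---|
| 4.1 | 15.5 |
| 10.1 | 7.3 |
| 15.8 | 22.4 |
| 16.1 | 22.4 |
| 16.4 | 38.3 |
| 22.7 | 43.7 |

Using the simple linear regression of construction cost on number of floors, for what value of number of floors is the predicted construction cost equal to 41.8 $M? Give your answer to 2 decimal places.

n = 6, Σx = 85.2, Σy = 149.6, Σxy = 2471.95, Σx² = 1411.92
Sxx = Σx² − (Σx)²/n = 1411.92 − 1209.84 = 202.08
Sxy = Σxy − (Σx)(Σy)/n = 2471.95 − 2124.32 = 347.63
b = Sxy/Sxx = 347.63/202.08 = 1.720259
a = ȳ − b·x̄ = 24.933333 − 1.720259·14.2 = 0.505651
Set a + b·x = 41.8: x = (41.8 − 0.505651) / 1.720259 = 24.004723

24.00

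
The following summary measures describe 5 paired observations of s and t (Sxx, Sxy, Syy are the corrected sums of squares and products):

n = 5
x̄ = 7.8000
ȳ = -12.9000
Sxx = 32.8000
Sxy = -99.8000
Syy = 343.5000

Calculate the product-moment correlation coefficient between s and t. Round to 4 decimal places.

r = Sxy/√(Sxx·Syy) = -99.8/√(11266.8) = -99.8/106.145184 = -0.940222

-0.9402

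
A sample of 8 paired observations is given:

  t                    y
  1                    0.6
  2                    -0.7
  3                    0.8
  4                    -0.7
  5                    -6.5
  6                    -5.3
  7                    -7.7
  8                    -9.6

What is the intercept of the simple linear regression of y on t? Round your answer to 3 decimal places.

3.354

n = 8, Σx = 36, Σy = -29.1, Σxy = -196.2, Σx² = 204
Sxx = Σx² − (Σx)²/n = 204 − 162 = 42
Sxy = Σxy − (Σx)(Σy)/n = -196.2 − (-130.95) = -65.25
b = Sxy/Sxx = -65.25/42 = -1.553571
a = ȳ − b·x̄ = -3.6375 − (-1.553571)·4.5 = 3.353571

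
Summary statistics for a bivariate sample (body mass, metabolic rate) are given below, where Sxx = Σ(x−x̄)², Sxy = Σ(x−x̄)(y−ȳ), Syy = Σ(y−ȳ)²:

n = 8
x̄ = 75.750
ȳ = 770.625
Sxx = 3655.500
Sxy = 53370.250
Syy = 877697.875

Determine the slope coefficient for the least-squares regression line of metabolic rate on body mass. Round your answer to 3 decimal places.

14.600

b = Sxy/Sxx = 53370.25/3655.5 = 14.599986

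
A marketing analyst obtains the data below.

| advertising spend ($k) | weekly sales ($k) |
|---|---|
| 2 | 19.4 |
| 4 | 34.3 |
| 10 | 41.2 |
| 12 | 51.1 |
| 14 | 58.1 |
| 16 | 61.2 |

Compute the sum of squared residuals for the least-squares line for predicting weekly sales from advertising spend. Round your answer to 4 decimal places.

65.7658

n = 6, Σx = 58, Σy = 265.3, Σxy = 2993.8, Σx² = 716, Σy² = 12982.55
Sxx = Σx² − (Σx)²/n = 716 − 560.666667 = 155.333333
Sxy = Σxy − (Σx)(Σy)/n = 2993.8 − 2564.566667 = 429.233333
Syy = Σy² − (Σy)²/n = 12982.55 − 11730.681667 = 1251.868333
b = Sxy/Sxx = 429.233333/155.333333 = 2.763305
SSE = Syy − b·Sxy = 1251.868333 − 2.763305·429.233333 = 65.765837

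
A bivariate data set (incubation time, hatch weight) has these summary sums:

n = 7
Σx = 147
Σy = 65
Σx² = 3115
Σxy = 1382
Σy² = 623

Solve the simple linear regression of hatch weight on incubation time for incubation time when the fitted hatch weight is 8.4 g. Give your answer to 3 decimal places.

19.541

Sxx = Σx² − (Σx)²/n = 3115 − 3087 = 28
Sxy = Σxy − (Σx)(Σy)/n = 1382 − 1365 = 17
b = Sxy/Sxx = 17/28 = 0.607143
a = ȳ − b·x̄ = 9.285714 − 0.607143·21 = -3.464286
Set a + b·x = 8.4: x = (8.4 − (-3.464286)) / 0.607143 = 19.541176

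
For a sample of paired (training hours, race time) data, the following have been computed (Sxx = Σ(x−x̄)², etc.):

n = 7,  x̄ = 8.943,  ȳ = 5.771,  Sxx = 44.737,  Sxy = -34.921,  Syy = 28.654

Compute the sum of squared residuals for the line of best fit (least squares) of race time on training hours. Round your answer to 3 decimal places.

b = Sxy/Sxx = -34.921/44.737 = -0.780584
SSE = Syy − b·Sxy = 28.654 − (-0.780584)·(-34.921) = 1.395216

1.395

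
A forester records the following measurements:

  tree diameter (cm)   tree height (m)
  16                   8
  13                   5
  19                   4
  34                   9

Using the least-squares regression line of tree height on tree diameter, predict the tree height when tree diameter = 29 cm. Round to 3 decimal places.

7.868

n = 4, Σx = 82, Σy = 26, Σxy = 575, Σx² = 1942
Sxx = Σx² − (Σx)²/n = 1942 − 1681 = 261
Sxy = Σxy − (Σx)(Σy)/n = 575 − 533 = 42
b = Sxy/Sxx = 42/261 = 0.160920
a = ȳ − b·x̄ = 6.5 − 0.160920·20.5 = 3.201149
ŷ(29) = a + b·29 = 3.201149 + 0.160920·29 = 7.867816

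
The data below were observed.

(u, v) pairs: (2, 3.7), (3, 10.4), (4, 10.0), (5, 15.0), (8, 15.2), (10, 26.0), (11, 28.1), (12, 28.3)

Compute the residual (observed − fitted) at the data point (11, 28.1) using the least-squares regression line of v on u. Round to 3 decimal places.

1.412

n = 8, Σx = 55, Σy = 136.7, Σxy = 1183.9, Σx² = 483
Sxx = Σx² − (Σx)²/n = 483 − 378.125 = 104.875
Sxy = Σxy − (Σx)(Σy)/n = 1183.9 − 939.8125 = 244.0875
b = Sxy/Sxx = 244.0875/104.875 = 2.327414
a = ȳ − b·x̄ = 17.0875 − 2.327414·6.875 = 1.086532
ŷ(11) = 1.086532 + 2.327414·11 = 26.688081
residual = y − ŷ = 28.1 − 26.688081 = 1.411919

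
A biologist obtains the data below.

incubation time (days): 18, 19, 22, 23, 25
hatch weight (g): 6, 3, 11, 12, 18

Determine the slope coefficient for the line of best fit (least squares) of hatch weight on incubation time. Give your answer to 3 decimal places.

1.898

n = 5, Σx = 107, Σy = 50, Σxy = 1133, Σx² = 2323
Sxx = Σx² − (Σx)²/n = 2323 − 2289.8 = 33.2
Sxy = Σxy − (Σx)(Σy)/n = 1133 − 1070 = 63
b = Sxy/Sxx = 63/33.2 = 1.897590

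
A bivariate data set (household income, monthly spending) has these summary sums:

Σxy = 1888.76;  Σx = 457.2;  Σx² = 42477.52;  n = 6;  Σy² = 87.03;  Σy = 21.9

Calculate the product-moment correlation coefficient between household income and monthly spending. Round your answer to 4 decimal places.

Sxx = Σx² − (Σx)²/n = 42477.52 − 34838.64 = 7638.88
Sxy = Σxy − (Σx)(Σy)/n = 1888.76 − 1668.78 = 219.98
Syy = Σy² − (Σy)²/n = 87.03 − 79.935 = 7.095
r = Sxy/√(Sxx·Syy) = 219.98/√(54197.8536) = 219.98/232.804325 = 0.944914

0.9449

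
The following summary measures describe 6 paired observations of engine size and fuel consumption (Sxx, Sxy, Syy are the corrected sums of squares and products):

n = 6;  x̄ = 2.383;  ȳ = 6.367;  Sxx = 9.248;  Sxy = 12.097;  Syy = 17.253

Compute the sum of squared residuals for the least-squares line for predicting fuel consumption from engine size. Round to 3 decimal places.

b = Sxy/Sxx = 12.097/9.248 = 1.308067
SSE = Syy − b·Sxy = 17.253 − 1.308067·12.097 = 1.429318

1.429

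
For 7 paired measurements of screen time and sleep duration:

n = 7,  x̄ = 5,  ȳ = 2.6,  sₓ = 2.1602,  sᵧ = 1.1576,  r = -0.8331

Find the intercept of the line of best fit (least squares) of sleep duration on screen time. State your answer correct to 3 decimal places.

4.832

b = r · sᵧ/sₓ = -0.8331 · 1.1576/2.1602 = -0.446439
a = ȳ − b·x̄ = 2.6 − (-0.446439)·5 = 4.832193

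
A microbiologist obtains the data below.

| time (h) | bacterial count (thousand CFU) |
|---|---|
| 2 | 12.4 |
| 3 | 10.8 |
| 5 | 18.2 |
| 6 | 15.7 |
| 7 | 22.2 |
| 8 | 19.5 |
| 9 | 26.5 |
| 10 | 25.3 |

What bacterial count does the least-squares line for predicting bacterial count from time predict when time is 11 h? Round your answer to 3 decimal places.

27.730

n = 8, Σx = 50, Σy = 150.6, Σxy = 1045.3, Σx² = 368
Sxx = Σx² − (Σx)²/n = 368 − 312.5 = 55.5
Sxy = Σxy − (Σx)(Σy)/n = 1045.3 − 941.25 = 104.05
b = Sxy/Sxx = 104.05/55.5 = 1.874775
a = ȳ − b·x̄ = 18.825 − 1.874775·6.25 = 7.107658
ŷ(11) = a + b·11 = 7.107658 + 1.874775·11 = 27.730180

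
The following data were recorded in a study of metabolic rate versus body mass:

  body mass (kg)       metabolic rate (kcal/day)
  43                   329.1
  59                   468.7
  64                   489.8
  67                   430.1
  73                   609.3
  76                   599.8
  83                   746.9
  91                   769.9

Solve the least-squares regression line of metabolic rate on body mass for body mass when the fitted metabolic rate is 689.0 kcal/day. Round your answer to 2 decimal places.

n = 8, Σx = 556, Σy = 4443.6, Σxy = 324085.8, Σx² = 40190
Sxx = Σx² − (Σx)²/n = 40190 − 38642 = 1548
Sxy = Σxy − (Σx)(Σy)/n = 324085.8 − 308830.2 = 15255.6
b = Sxy/Sxx = 15255.6/1548 = 9.855039
a = ȳ − b·x̄ = 555.45 − 9.855039·69.5 = -129.475194
Set a + b·x = 689.0: x = (689.0 − (-129.475194)) / 9.855039 = 83.051443

83.05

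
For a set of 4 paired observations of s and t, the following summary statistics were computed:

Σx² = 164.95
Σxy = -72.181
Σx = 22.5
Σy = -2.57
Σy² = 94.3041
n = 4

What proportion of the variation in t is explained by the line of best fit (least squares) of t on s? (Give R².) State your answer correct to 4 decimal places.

0.9369

Sxx = Σx² − (Σx)²/n = 164.95 − 126.5625 = 38.3875
Sxy = Σxy − (Σx)(Σy)/n = -72.181 − (-14.45625) = -57.72475
Syy = Σy² − (Σy)²/n = 94.3041 − 1.651225 = 92.652875
R² = Sxy²/(Sxx·Syy) = (-57.72475)²/(38.3875·92.652875) = 0.936861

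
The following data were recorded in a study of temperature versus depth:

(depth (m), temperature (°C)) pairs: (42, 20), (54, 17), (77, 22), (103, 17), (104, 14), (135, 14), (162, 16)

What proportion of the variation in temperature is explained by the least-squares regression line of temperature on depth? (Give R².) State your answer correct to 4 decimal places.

0.3705

n = 7, Σx = 677, Σy = 120, Σxy = 11141, Σx² = 76503, Σy² = 2110
Sxx = Σx² − (Σx)²/n = 76503 − 65475.571429 = 11027.428571
Sxy = Σxy − (Σx)(Σy)/n = 11141 − 11605.714286 = -464.714286
Syy = Σy² − (Σy)²/n = 2110 − 2057.142857 = 52.857143
R² = Sxy²/(Sxx·Syy) = (-464.714286)²/(11027.428571·52.857143) = 0.370505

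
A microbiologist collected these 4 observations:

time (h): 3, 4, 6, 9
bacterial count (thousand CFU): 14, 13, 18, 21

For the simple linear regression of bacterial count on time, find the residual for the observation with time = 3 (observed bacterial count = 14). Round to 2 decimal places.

0.83

n = 4, Σx = 22, Σy = 66, Σxy = 391, Σx² = 142
Sxx = Σx² − (Σx)²/n = 142 − 121 = 21
Sxy = Σxy − (Σx)(Σy)/n = 391 − 363 = 28
b = Sxy/Sxx = 28/21 = 1.333333
a = ȳ − b·x̄ = 16.5 − 1.333333·5.5 = 9.166667
ŷ(3) = 9.166667 + 1.333333·3 = 13.166667
residual = y − ŷ = 14 − 13.166667 = 0.833333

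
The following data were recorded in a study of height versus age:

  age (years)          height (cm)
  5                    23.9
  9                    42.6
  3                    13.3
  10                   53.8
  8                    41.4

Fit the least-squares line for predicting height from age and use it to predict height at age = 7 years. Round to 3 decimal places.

35.000

n = 5, Σx = 35, Σy = 175, Σxy = 1412, Σx² = 279
Sxx = Σx² − (Σx)²/n = 279 − 245 = 34
Sxy = Σxy − (Σx)(Σy)/n = 1412 − 1225 = 187
b = Sxy/Sxx = 187/34 = 5.5
a = ȳ − b·x̄ = 35 − 5.5·7 = -3.5
ŷ(7) = a + b·7 = -3.5 + 5.5·7 = 35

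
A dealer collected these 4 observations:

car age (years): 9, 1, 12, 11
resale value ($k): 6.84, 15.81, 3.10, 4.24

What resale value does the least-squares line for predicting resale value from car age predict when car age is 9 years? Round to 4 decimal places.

n = 4, Σx = 33, Σy = 29.99, Σxy = 161.21, Σx² = 347
Sxx = Σx² − (Σx)²/n = 347 − 272.25 = 74.75
Sxy = Σxy − (Σx)(Σy)/n = 161.21 − 247.4175 = -86.2075
b = Sxy/Sxx = -86.2075/74.75 = -1.153278
a = ȳ − b·x̄ = 7.4975 − (-1.153278)·8.25 = 17.012040
ŷ(9) = a + b·9 = 17.012040 + (-1.153278)·9 = 6.632542

6.6325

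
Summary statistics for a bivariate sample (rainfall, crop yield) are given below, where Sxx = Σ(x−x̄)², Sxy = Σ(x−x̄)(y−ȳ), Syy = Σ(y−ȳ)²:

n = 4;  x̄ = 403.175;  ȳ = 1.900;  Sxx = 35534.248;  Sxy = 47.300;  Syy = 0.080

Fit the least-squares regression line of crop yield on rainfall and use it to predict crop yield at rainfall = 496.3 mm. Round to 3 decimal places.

b = Sxy/Sxx = 47.3/35534.248 = 0.001331
a = ȳ − b·x̄ = 1.9 − 0.001331·403.175 = 1.363330
ŷ(496.3) = a + b·496.3 = 1.363330 + 0.001331·496.3 = 2.023960

2.024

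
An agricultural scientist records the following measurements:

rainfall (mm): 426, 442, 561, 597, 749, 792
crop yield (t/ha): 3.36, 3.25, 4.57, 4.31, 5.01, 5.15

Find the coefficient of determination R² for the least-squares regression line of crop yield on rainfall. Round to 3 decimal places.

0.908

n = 6, Σx = 3567, Σy = 25.65, Σxy = 15835.99, Σx² = 2236235, Σy² = 112.9357
Sxx = Σx² − (Σx)²/n = 2236235 − 2120581.5 = 115653.5
Sxy = Σxy − (Σx)(Σy)/n = 15835.99 − 15248.925 = 587.065
Syy = Σy² − (Σy)²/n = 112.9357 − 109.65375 = 3.28195
R² = Sxy²/(Sxx·Syy) = (587.065)²/(115653.5·3.28195) = 0.907991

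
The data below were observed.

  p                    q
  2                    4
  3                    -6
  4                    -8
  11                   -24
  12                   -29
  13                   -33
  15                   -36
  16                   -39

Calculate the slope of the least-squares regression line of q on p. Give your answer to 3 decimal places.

-2.804

n = 8, Σx = 76, Σy = -171, Σxy = -2247, Σx² = 944
Sxx = Σx² − (Σx)²/n = 944 − 722 = 222
Sxy = Σxy − (Σx)(Σy)/n = -2247 − (-1624.5) = -622.5
b = Sxy/Sxx = -622.5/222 = -2.804054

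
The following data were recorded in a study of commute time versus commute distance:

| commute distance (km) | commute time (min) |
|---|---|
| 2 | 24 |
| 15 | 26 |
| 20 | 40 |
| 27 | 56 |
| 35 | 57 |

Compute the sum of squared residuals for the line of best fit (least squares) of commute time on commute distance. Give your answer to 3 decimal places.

n = 5, Σx = 99, Σy = 203, Σxy = 4745, Σx² = 2583, Σy² = 9237
Sxx = Σx² − (Σx)²/n = 2583 − 1960.2 = 622.8
Sxy = Σxy − (Σx)(Σy)/n = 4745 − 4019.4 = 725.6
Syy = Σy² − (Σy)²/n = 9237 − 8241.8 = 995.2
b = Sxy/Sxx = 725.6/622.8 = 1.165061
SSE = Syy − b·Sxy = 995.2 − 1.165061·725.6 = 149.831728

149.832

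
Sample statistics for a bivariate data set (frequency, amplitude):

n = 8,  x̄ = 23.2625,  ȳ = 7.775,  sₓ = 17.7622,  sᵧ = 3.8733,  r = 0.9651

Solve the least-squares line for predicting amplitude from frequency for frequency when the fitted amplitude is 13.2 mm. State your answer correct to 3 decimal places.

49.040

b = r · sᵧ/sₓ = 0.9651 · 3.8733/17.7622 = 0.210454
a = ȳ − b·x̄ = 7.775 − 0.210454·23.2625 = 2.879319
Set a + b·x = 13.2: x = (13.2 − 2.879319) / 0.210454 = 49.040134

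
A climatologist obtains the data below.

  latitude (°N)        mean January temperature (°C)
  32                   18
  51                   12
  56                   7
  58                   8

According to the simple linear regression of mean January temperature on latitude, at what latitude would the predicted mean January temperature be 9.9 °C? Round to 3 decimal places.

52.563

n = 4, Σx = 197, Σy = 45, Σxy = 2044, Σx² = 10125
Sxx = Σx² − (Σx)²/n = 10125 − 9702.25 = 422.75
Sxy = Σxy − (Σx)(Σy)/n = 2044 − 2216.25 = -172.25
b = Sxy/Sxx = -172.25/422.75 = -0.407451
a = ȳ − b·x̄ = 11.25 − (-0.407451)·49.25 = 31.316972
Set a + b·x = 9.9: x = (9.9 − 31.316972) / (-0.407451) = 52.563280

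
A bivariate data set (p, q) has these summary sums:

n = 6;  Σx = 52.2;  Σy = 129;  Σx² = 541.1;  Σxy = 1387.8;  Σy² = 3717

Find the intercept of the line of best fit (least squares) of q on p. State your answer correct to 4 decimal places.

Sxx = Σx² − (Σx)²/n = 541.1 − 454.14 = 86.96
Sxy = Σxy − (Σx)(Σy)/n = 1387.8 − 1122.3 = 265.5
b = Sxy/Sxx = 265.5/86.96 = 3.053128
a = ȳ − b·x̄ = 21.5 − 3.053128·8.7 = -5.062213

-5.0622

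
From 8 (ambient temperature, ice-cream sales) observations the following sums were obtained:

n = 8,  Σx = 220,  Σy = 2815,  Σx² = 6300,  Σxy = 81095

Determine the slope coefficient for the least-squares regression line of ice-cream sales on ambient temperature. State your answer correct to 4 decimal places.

14.7300

Sxx = Σx² − (Σx)²/n = 6300 − 6050 = 250
Sxy = Σxy − (Σx)(Σy)/n = 81095 − 77412.5 = 3682.5
b = Sxy/Sxx = 3682.5/250 = 14.73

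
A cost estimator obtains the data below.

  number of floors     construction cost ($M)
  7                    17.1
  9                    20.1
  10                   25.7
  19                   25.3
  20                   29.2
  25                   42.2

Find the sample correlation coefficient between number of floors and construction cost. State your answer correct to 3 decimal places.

n = 6, Σx = 90, Σy = 159.6, Σxy = 2677.3, Σx² = 1616, Σy² = 4630.48
Sxx = Σx² − (Σx)²/n = 1616 − 1350 = 266
Sxy = Σxy − (Σx)(Σy)/n = 2677.3 − 2394 = 283.3
Syy = Σy² − (Σy)²/n = 4630.48 − 4245.36 = 385.12
r = Sxy/√(Sxx·Syy) = 283.3/√(102441.92) = 283.3/320.065493 = 0.885131

0.885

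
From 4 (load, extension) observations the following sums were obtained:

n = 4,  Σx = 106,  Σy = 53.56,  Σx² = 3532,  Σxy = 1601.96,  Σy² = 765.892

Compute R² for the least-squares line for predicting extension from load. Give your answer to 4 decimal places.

Sxx = Σx² − (Σx)²/n = 3532 − 2809 = 723
Sxy = Σxy − (Σx)(Σy)/n = 1601.96 − 1419.34 = 182.62
Syy = Σy² − (Σy)²/n = 765.892 − 717.1684 = 48.7236
R² = Sxy²/(Sxx·Syy) = (182.62)²/(723·48.7236) = 0.946714

0.9467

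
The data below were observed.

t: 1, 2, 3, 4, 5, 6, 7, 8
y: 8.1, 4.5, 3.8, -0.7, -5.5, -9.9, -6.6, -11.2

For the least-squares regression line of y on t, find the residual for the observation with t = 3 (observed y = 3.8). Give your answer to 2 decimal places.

n = 8, Σx = 36, Σy = -17.5, Σxy = -197, Σx² = 204
Sxx = Σx² − (Σx)²/n = 204 − 162 = 42
Sxy = Σxy − (Σx)(Σy)/n = -197 − (-78.75) = -118.25
b = Sxy/Sxx = -118.25/42 = -2.815476
a = ȳ − b·x̄ = -2.1875 − (-2.815476)·4.5 = 10.482143
ŷ(3) = 10.482143 + (-2.815476)·3 = 2.035714
residual = y − ŷ = 3.8 − 2.035714 = 1.764286

1.76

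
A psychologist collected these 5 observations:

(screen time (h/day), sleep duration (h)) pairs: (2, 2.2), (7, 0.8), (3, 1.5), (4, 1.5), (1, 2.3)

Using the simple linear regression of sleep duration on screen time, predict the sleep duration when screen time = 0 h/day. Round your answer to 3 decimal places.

n = 5, Σx = 17, Σy = 8.3, Σxy = 22.8, Σx² = 79
Sxx = Σx² − (Σx)²/n = 79 − 57.8 = 21.2
Sxy = Σxy − (Σx)(Σy)/n = 22.8 − 28.22 = -5.42
b = Sxy/Sxx = -5.42/21.2 = -0.255660
a = ȳ − b·x̄ = 1.66 − (-0.255660)·3.4 = 2.529245
ŷ(0) = a + b·0 = 2.529245 + (-0.255660)·0 = 2.529245

2.529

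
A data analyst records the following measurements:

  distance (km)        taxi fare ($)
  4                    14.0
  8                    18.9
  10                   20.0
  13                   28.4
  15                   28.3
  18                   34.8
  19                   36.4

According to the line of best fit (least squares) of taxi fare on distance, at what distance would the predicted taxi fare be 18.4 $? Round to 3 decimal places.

7.572

n = 7, Σx = 87, Σy = 180.8, Σxy = 2518.9, Σx² = 1259
Sxx = Σx² − (Σx)²/n = 1259 − 1081.285714 = 177.714286
Sxy = Σxy − (Σx)(Σy)/n = 2518.9 − 2247.085714 = 271.814286
b = Sxy/Sxx = 271.814286/177.714286 = 1.529502
a = ȳ − b·x̄ = 25.828571 − 1.529502·12.428571 = 6.819051
Set a + b·x = 18.4: x = (18.4 − 6.819051) / 1.529502 = 7.571714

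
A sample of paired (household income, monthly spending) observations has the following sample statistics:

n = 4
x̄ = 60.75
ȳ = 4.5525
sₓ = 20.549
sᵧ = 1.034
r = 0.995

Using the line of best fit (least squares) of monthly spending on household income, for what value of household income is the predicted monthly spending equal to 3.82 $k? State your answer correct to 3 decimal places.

b = r · sᵧ/sₓ = 0.995 · 1.034/20.549 = 0.050067
a = ȳ − b·x̄ = 4.5525 − 0.050067·60.75 = 1.510920
Set a + b·x = 3.82: x = (3.82 − 1.510920) / 0.050067 = 46.119650

46.120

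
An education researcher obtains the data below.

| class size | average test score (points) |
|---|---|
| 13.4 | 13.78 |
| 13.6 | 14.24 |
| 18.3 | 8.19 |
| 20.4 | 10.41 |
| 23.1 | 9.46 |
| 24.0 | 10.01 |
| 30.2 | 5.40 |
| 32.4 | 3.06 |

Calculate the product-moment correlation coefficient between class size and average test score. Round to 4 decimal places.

-0.9287

n = 8, Σx = 175.4, Σy = 74.55, Σxy = 1461.547, Σx² = 4186.98, Σy² = 796.3255
Sxx = Σx² − (Σx)²/n = 4186.98 − 3845.645 = 341.335
Sxy = Σxy − (Σx)(Σy)/n = 1461.547 − 1634.50875 = -172.96175
Syy = Σy² − (Σy)²/n = 796.3255 − 694.712813 = 101.612688
r = Sxy/√(Sxx·Syy) = -172.96175/√(34683.966688) = -172.96175/186.236319 = -0.928722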